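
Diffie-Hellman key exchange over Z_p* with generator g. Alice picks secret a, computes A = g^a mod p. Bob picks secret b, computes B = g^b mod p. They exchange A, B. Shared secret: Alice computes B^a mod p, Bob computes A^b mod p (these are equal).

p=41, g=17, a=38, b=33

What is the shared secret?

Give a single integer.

A = 17^38 mod 41  (bits of 38 = 100110)
  bit 0 = 1: r = r^2 * 17 mod 41 = 1^2 * 17 = 1*17 = 17
  bit 1 = 0: r = r^2 mod 41 = 17^2 = 2
  bit 2 = 0: r = r^2 mod 41 = 2^2 = 4
  bit 3 = 1: r = r^2 * 17 mod 41 = 4^2 * 17 = 16*17 = 26
  bit 4 = 1: r = r^2 * 17 mod 41 = 26^2 * 17 = 20*17 = 12
  bit 5 = 0: r = r^2 mod 41 = 12^2 = 21
  -> A = 21
B = 17^33 mod 41  (bits of 33 = 100001)
  bit 0 = 1: r = r^2 * 17 mod 41 = 1^2 * 17 = 1*17 = 17
  bit 1 = 0: r = r^2 mod 41 = 17^2 = 2
  bit 2 = 0: r = r^2 mod 41 = 2^2 = 4
  bit 3 = 0: r = r^2 mod 41 = 4^2 = 16
  bit 4 = 0: r = r^2 mod 41 = 16^2 = 10
  bit 5 = 1: r = r^2 * 17 mod 41 = 10^2 * 17 = 18*17 = 19
  -> B = 19
s = B^a = 19^38 mod 41  (bits of 38 = 100110)
  bit 0 = 1: r = r^2 * 19 mod 41 = 1^2 * 19 = 1*19 = 19
  bit 1 = 0: r = r^2 mod 41 = 19^2 = 33
  bit 2 = 0: r = r^2 mod 41 = 33^2 = 23
  bit 3 = 1: r = r^2 * 19 mod 41 = 23^2 * 19 = 37*19 = 6
  bit 4 = 1: r = r^2 * 19 mod 41 = 6^2 * 19 = 36*19 = 28
  bit 5 = 0: r = r^2 mod 41 = 28^2 = 5
  -> s = B^a = 5

Answer: 5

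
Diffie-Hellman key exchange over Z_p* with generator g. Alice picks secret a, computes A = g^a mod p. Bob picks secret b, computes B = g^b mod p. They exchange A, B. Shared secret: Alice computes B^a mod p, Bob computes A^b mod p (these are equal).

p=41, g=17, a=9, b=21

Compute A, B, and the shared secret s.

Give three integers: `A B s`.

Answer: 26 24 15

Derivation:
A = 17^9 mod 41  (bits of 9 = 1001)
  bit 0 = 1: r = r^2 * 17 mod 41 = 1^2 * 17 = 1*17 = 17
  bit 1 = 0: r = r^2 mod 41 = 17^2 = 2
  bit 2 = 0: r = r^2 mod 41 = 2^2 = 4
  bit 3 = 1: r = r^2 * 17 mod 41 = 4^2 * 17 = 16*17 = 26
  -> A = 26
B = 17^21 mod 41  (bits of 21 = 10101)
  bit 0 = 1: r = r^2 * 17 mod 41 = 1^2 * 17 = 1*17 = 17
  bit 1 = 0: r = r^2 mod 41 = 17^2 = 2
  bit 2 = 1: r = r^2 * 17 mod 41 = 2^2 * 17 = 4*17 = 27
  bit 3 = 0: r = r^2 mod 41 = 27^2 = 32
  bit 4 = 1: r = r^2 * 17 mod 41 = 32^2 * 17 = 40*17 = 24
  -> B = 24
s = B^a = 24^9 mod 41  (bits of 9 = 1001)
  bit 0 = 1: r = r^2 * 24 mod 41 = 1^2 * 24 = 1*24 = 24
  bit 1 = 0: r = r^2 mod 41 = 24^2 = 2
  bit 2 = 0: r = r^2 mod 41 = 2^2 = 4
  bit 3 = 1: r = r^2 * 24 mod 41 = 4^2 * 24 = 16*24 = 15
  -> s = B^a = 15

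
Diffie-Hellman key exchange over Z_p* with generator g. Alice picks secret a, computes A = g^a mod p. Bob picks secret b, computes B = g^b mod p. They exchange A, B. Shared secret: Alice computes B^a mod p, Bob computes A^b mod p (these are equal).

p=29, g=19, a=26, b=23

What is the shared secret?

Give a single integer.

A = 19^26 mod 29  (bits of 26 = 11010)
  bit 0 = 1: r = r^2 * 19 mod 29 = 1^2 * 19 = 1*19 = 19
  bit 1 = 1: r = r^2 * 19 mod 29 = 19^2 * 19 = 13*19 = 15
  bit 2 = 0: r = r^2 mod 29 = 15^2 = 22
  bit 3 = 1: r = r^2 * 19 mod 29 = 22^2 * 19 = 20*19 = 3
  bit 4 = 0: r = r^2 mod 29 = 3^2 = 9
  -> A = 9
B = 19^23 mod 29  (bits of 23 = 10111)
  bit 0 = 1: r = r^2 * 19 mod 29 = 1^2 * 19 = 1*19 = 19
  bit 1 = 0: r = r^2 mod 29 = 19^2 = 13
  bit 2 = 1: r = r^2 * 19 mod 29 = 13^2 * 19 = 24*19 = 21
  bit 3 = 1: r = r^2 * 19 mod 29 = 21^2 * 19 = 6*19 = 27
  bit 4 = 1: r = r^2 * 19 mod 29 = 27^2 * 19 = 4*19 = 18
  -> B = 18
s = B^a = 18^26 mod 29  (bits of 26 = 11010)
  bit 0 = 1: r = r^2 * 18 mod 29 = 1^2 * 18 = 1*18 = 18
  bit 1 = 1: r = r^2 * 18 mod 29 = 18^2 * 18 = 5*18 = 3
  bit 2 = 0: r = r^2 mod 29 = 3^2 = 9
  bit 3 = 1: r = r^2 * 18 mod 29 = 9^2 * 18 = 23*18 = 8
  bit 4 = 0: r = r^2 mod 29 = 8^2 = 6
  -> s = B^a = 6

Answer: 6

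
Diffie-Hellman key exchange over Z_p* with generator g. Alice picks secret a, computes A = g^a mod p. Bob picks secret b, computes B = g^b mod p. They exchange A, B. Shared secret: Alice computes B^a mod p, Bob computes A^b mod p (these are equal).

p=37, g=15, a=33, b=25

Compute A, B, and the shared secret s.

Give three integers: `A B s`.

A = 15^33 mod 37  (bits of 33 = 100001)
  bit 0 = 1: r = r^2 * 15 mod 37 = 1^2 * 15 = 1*15 = 15
  bit 1 = 0: r = r^2 mod 37 = 15^2 = 3
  bit 2 = 0: r = r^2 mod 37 = 3^2 = 9
  bit 3 = 0: r = r^2 mod 37 = 9^2 = 7
  bit 4 = 0: r = r^2 mod 37 = 7^2 = 12
  bit 5 = 1: r = r^2 * 15 mod 37 = 12^2 * 15 = 33*15 = 14
  -> A = 14
B = 15^25 mod 37  (bits of 25 = 11001)
  bit 0 = 1: r = r^2 * 15 mod 37 = 1^2 * 15 = 1*15 = 15
  bit 1 = 1: r = r^2 * 15 mod 37 = 15^2 * 15 = 3*15 = 8
  bit 2 = 0: r = r^2 mod 37 = 8^2 = 27
  bit 3 = 0: r = r^2 mod 37 = 27^2 = 26
  bit 4 = 1: r = r^2 * 15 mod 37 = 26^2 * 15 = 10*15 = 2
  -> B = 2
s = B^a = 2^33 mod 37  (bits of 33 = 100001)
  bit 0 = 1: r = r^2 * 2 mod 37 = 1^2 * 2 = 1*2 = 2
  bit 1 = 0: r = r^2 mod 37 = 2^2 = 4
  bit 2 = 0: r = r^2 mod 37 = 4^2 = 16
  bit 3 = 0: r = r^2 mod 37 = 16^2 = 34
  bit 4 = 0: r = r^2 mod 37 = 34^2 = 9
  bit 5 = 1: r = r^2 * 2 mod 37 = 9^2 * 2 = 7*2 = 14
  -> s = B^a = 14

Answer: 14 2 14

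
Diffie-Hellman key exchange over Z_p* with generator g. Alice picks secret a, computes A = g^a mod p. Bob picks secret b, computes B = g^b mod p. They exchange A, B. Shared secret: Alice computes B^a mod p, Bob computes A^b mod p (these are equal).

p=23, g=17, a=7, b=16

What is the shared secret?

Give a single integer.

Answer: 13

Derivation:
A = 17^7 mod 23  (bits of 7 = 111)
  bit 0 = 1: r = r^2 * 17 mod 23 = 1^2 * 17 = 1*17 = 17
  bit 1 = 1: r = r^2 * 17 mod 23 = 17^2 * 17 = 13*17 = 14
  bit 2 = 1: r = r^2 * 17 mod 23 = 14^2 * 17 = 12*17 = 20
  -> A = 20
B = 17^16 mod 23  (bits of 16 = 10000)
  bit 0 = 1: r = r^2 * 17 mod 23 = 1^2 * 17 = 1*17 = 17
  bit 1 = 0: r = r^2 mod 23 = 17^2 = 13
  bit 2 = 0: r = r^2 mod 23 = 13^2 = 8
  bit 3 = 0: r = r^2 mod 23 = 8^2 = 18
  bit 4 = 0: r = r^2 mod 23 = 18^2 = 2
  -> B = 2
s = B^a = 2^7 mod 23  (bits of 7 = 111)
  bit 0 = 1: r = r^2 * 2 mod 23 = 1^2 * 2 = 1*2 = 2
  bit 1 = 1: r = r^2 * 2 mod 23 = 2^2 * 2 = 4*2 = 8
  bit 2 = 1: r = r^2 * 2 mod 23 = 8^2 * 2 = 18*2 = 13
  -> s = B^a = 13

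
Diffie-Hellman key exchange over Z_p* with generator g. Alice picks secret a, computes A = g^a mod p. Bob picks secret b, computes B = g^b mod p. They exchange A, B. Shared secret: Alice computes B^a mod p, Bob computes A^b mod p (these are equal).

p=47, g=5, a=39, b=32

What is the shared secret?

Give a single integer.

A = 5^39 mod 47  (bits of 39 = 100111)
  bit 0 = 1: r = r^2 * 5 mod 47 = 1^2 * 5 = 1*5 = 5
  bit 1 = 0: r = r^2 mod 47 = 5^2 = 25
  bit 2 = 0: r = r^2 mod 47 = 25^2 = 14
  bit 3 = 1: r = r^2 * 5 mod 47 = 14^2 * 5 = 8*5 = 40
  bit 4 = 1: r = r^2 * 5 mod 47 = 40^2 * 5 = 2*5 = 10
  bit 5 = 1: r = r^2 * 5 mod 47 = 10^2 * 5 = 6*5 = 30
  -> A = 30
B = 5^32 mod 47  (bits of 32 = 100000)
  bit 0 = 1: r = r^2 * 5 mod 47 = 1^2 * 5 = 1*5 = 5
  bit 1 = 0: r = r^2 mod 47 = 5^2 = 25
  bit 2 = 0: r = r^2 mod 47 = 25^2 = 14
  bit 3 = 0: r = r^2 mod 47 = 14^2 = 8
  bit 4 = 0: r = r^2 mod 47 = 8^2 = 17
  bit 5 = 0: r = r^2 mod 47 = 17^2 = 7
  -> B = 7
s = B^a = 7^39 mod 47  (bits of 39 = 100111)
  bit 0 = 1: r = r^2 * 7 mod 47 = 1^2 * 7 = 1*7 = 7
  bit 1 = 0: r = r^2 mod 47 = 7^2 = 2
  bit 2 = 0: r = r^2 mod 47 = 2^2 = 4
  bit 3 = 1: r = r^2 * 7 mod 47 = 4^2 * 7 = 16*7 = 18
  bit 4 = 1: r = r^2 * 7 mod 47 = 18^2 * 7 = 42*7 = 12
  bit 5 = 1: r = r^2 * 7 mod 47 = 12^2 * 7 = 3*7 = 21
  -> s = B^a = 21

Answer: 21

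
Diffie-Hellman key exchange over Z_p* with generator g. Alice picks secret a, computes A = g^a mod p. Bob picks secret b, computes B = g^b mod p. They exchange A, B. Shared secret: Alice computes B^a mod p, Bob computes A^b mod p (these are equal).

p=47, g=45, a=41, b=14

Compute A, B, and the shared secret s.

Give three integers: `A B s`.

A = 45^41 mod 47  (bits of 41 = 101001)
  bit 0 = 1: r = r^2 * 45 mod 47 = 1^2 * 45 = 1*45 = 45
  bit 1 = 0: r = r^2 mod 47 = 45^2 = 4
  bit 2 = 1: r = r^2 * 45 mod 47 = 4^2 * 45 = 16*45 = 15
  bit 3 = 0: r = r^2 mod 47 = 15^2 = 37
  bit 4 = 0: r = r^2 mod 47 = 37^2 = 6
  bit 5 = 1: r = r^2 * 45 mod 47 = 6^2 * 45 = 36*45 = 22
  -> A = 22
B = 45^14 mod 47  (bits of 14 = 1110)
  bit 0 = 1: r = r^2 * 45 mod 47 = 1^2 * 45 = 1*45 = 45
  bit 1 = 1: r = r^2 * 45 mod 47 = 45^2 * 45 = 4*45 = 39
  bit 2 = 1: r = r^2 * 45 mod 47 = 39^2 * 45 = 17*45 = 13
  bit 3 = 0: r = r^2 mod 47 = 13^2 = 28
  -> B = 28
s = B^a = 28^41 mod 47  (bits of 41 = 101001)
  bit 0 = 1: r = r^2 * 28 mod 47 = 1^2 * 28 = 1*28 = 28
  bit 1 = 0: r = r^2 mod 47 = 28^2 = 32
  bit 2 = 1: r = r^2 * 28 mod 47 = 32^2 * 28 = 37*28 = 2
  bit 3 = 0: r = r^2 mod 47 = 2^2 = 4
  bit 4 = 0: r = r^2 mod 47 = 4^2 = 16
  bit 5 = 1: r = r^2 * 28 mod 47 = 16^2 * 28 = 21*28 = 24
  -> s = B^a = 24

Answer: 22 28 24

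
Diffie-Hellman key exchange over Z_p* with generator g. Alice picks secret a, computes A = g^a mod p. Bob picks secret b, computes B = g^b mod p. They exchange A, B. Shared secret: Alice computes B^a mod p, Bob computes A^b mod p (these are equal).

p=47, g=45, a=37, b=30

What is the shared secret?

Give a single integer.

A = 45^37 mod 47  (bits of 37 = 100101)
  bit 0 = 1: r = r^2 * 45 mod 47 = 1^2 * 45 = 1*45 = 45
  bit 1 = 0: r = r^2 mod 47 = 45^2 = 4
  bit 2 = 0: r = r^2 mod 47 = 4^2 = 16
  bit 3 = 1: r = r^2 * 45 mod 47 = 16^2 * 45 = 21*45 = 5
  bit 4 = 0: r = r^2 mod 47 = 5^2 = 25
  bit 5 = 1: r = r^2 * 45 mod 47 = 25^2 * 45 = 14*45 = 19
  -> A = 19
B = 45^30 mod 47  (bits of 30 = 11110)
  bit 0 = 1: r = r^2 * 45 mod 47 = 1^2 * 45 = 1*45 = 45
  bit 1 = 1: r = r^2 * 45 mod 47 = 45^2 * 45 = 4*45 = 39
  bit 2 = 1: r = r^2 * 45 mod 47 = 39^2 * 45 = 17*45 = 13
  bit 3 = 1: r = r^2 * 45 mod 47 = 13^2 * 45 = 28*45 = 38
  bit 4 = 0: r = r^2 mod 47 = 38^2 = 34
  -> B = 34
s = B^a = 34^37 mod 47  (bits of 37 = 100101)
  bit 0 = 1: r = r^2 * 34 mod 47 = 1^2 * 34 = 1*34 = 34
  bit 1 = 0: r = r^2 mod 47 = 34^2 = 28
  bit 2 = 0: r = r^2 mod 47 = 28^2 = 32
  bit 3 = 1: r = r^2 * 34 mod 47 = 32^2 * 34 = 37*34 = 36
  bit 4 = 0: r = r^2 mod 47 = 36^2 = 27
  bit 5 = 1: r = r^2 * 34 mod 47 = 27^2 * 34 = 24*34 = 17
  -> s = B^a = 17

Answer: 17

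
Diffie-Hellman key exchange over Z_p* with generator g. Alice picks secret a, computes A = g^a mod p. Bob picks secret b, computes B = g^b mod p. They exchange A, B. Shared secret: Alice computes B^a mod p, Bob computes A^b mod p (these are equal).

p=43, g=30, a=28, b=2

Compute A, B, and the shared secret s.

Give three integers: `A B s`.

A = 30^28 mod 43  (bits of 28 = 11100)
  bit 0 = 1: r = r^2 * 30 mod 43 = 1^2 * 30 = 1*30 = 30
  bit 1 = 1: r = r^2 * 30 mod 43 = 30^2 * 30 = 40*30 = 39
  bit 2 = 1: r = r^2 * 30 mod 43 = 39^2 * 30 = 16*30 = 7
  bit 3 = 0: r = r^2 mod 43 = 7^2 = 6
  bit 4 = 0: r = r^2 mod 43 = 6^2 = 36
  -> A = 36
B = 30^2 mod 43  (bits of 2 = 10)
  bit 0 = 1: r = r^2 * 30 mod 43 = 1^2 * 30 = 1*30 = 30
  bit 1 = 0: r = r^2 mod 43 = 30^2 = 40
  -> B = 40
s = B^a = 40^28 mod 43  (bits of 28 = 11100)
  bit 0 = 1: r = r^2 * 40 mod 43 = 1^2 * 40 = 1*40 = 40
  bit 1 = 1: r = r^2 * 40 mod 43 = 40^2 * 40 = 9*40 = 16
  bit 2 = 1: r = r^2 * 40 mod 43 = 16^2 * 40 = 41*40 = 6
  bit 3 = 0: r = r^2 mod 43 = 6^2 = 36
  bit 4 = 0: r = r^2 mod 43 = 36^2 = 6
  -> s = B^a = 6

Answer: 36 40 6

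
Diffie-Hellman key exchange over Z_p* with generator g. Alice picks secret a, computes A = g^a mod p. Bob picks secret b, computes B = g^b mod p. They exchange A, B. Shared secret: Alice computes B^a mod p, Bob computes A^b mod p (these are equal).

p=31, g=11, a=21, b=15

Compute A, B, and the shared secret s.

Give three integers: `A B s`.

Answer: 27 30 30

Derivation:
A = 11^21 mod 31  (bits of 21 = 10101)
  bit 0 = 1: r = r^2 * 11 mod 31 = 1^2 * 11 = 1*11 = 11
  bit 1 = 0: r = r^2 mod 31 = 11^2 = 28
  bit 2 = 1: r = r^2 * 11 mod 31 = 28^2 * 11 = 9*11 = 6
  bit 3 = 0: r = r^2 mod 31 = 6^2 = 5
  bit 4 = 1: r = r^2 * 11 mod 31 = 5^2 * 11 = 25*11 = 27
  -> A = 27
B = 11^15 mod 31  (bits of 15 = 1111)
  bit 0 = 1: r = r^2 * 11 mod 31 = 1^2 * 11 = 1*11 = 11
  bit 1 = 1: r = r^2 * 11 mod 31 = 11^2 * 11 = 28*11 = 29
  bit 2 = 1: r = r^2 * 11 mod 31 = 29^2 * 11 = 4*11 = 13
  bit 3 = 1: r = r^2 * 11 mod 31 = 13^2 * 11 = 14*11 = 30
  -> B = 30
s = B^a = 30^21 mod 31  (bits of 21 = 10101)
  bit 0 = 1: r = r^2 * 30 mod 31 = 1^2 * 30 = 1*30 = 30
  bit 1 = 0: r = r^2 mod 31 = 30^2 = 1
  bit 2 = 1: r = r^2 * 30 mod 31 = 1^2 * 30 = 1*30 = 30
  bit 3 = 0: r = r^2 mod 31 = 30^2 = 1
  bit 4 = 1: r = r^2 * 30 mod 31 = 1^2 * 30 = 1*30 = 30
  -> s = B^a = 30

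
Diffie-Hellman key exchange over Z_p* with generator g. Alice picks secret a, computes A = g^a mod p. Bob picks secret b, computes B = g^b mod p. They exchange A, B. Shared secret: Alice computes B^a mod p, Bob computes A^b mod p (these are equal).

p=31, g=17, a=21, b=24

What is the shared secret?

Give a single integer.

A = 17^21 mod 31  (bits of 21 = 10101)
  bit 0 = 1: r = r^2 * 17 mod 31 = 1^2 * 17 = 1*17 = 17
  bit 1 = 0: r = r^2 mod 31 = 17^2 = 10
  bit 2 = 1: r = r^2 * 17 mod 31 = 10^2 * 17 = 7*17 = 26
  bit 3 = 0: r = r^2 mod 31 = 26^2 = 25
  bit 4 = 1: r = r^2 * 17 mod 31 = 25^2 * 17 = 5*17 = 23
  -> A = 23
B = 17^24 mod 31  (bits of 24 = 11000)
  bit 0 = 1: r = r^2 * 17 mod 31 = 1^2 * 17 = 1*17 = 17
  bit 1 = 1: r = r^2 * 17 mod 31 = 17^2 * 17 = 10*17 = 15
  bit 2 = 0: r = r^2 mod 31 = 15^2 = 8
  bit 3 = 0: r = r^2 mod 31 = 8^2 = 2
  bit 4 = 0: r = r^2 mod 31 = 2^2 = 4
  -> B = 4
s = B^a = 4^21 mod 31  (bits of 21 = 10101)
  bit 0 = 1: r = r^2 * 4 mod 31 = 1^2 * 4 = 1*4 = 4
  bit 1 = 0: r = r^2 mod 31 = 4^2 = 16
  bit 2 = 1: r = r^2 * 4 mod 31 = 16^2 * 4 = 8*4 = 1
  bit 3 = 0: r = r^2 mod 31 = 1^2 = 1
  bit 4 = 1: r = r^2 * 4 mod 31 = 1^2 * 4 = 1*4 = 4
  -> s = B^a = 4

Answer: 4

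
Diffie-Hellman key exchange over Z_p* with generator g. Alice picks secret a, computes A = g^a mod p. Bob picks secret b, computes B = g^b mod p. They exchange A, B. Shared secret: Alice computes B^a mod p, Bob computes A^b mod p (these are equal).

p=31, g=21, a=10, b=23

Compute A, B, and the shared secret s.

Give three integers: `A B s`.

Answer: 5 17 25

Derivation:
A = 21^10 mod 31  (bits of 10 = 1010)
  bit 0 = 1: r = r^2 * 21 mod 31 = 1^2 * 21 = 1*21 = 21
  bit 1 = 0: r = r^2 mod 31 = 21^2 = 7
  bit 2 = 1: r = r^2 * 21 mod 31 = 7^2 * 21 = 18*21 = 6
  bit 3 = 0: r = r^2 mod 31 = 6^2 = 5
  -> A = 5
B = 21^23 mod 31  (bits of 23 = 10111)
  bit 0 = 1: r = r^2 * 21 mod 31 = 1^2 * 21 = 1*21 = 21
  bit 1 = 0: r = r^2 mod 31 = 21^2 = 7
  bit 2 = 1: r = r^2 * 21 mod 31 = 7^2 * 21 = 18*21 = 6
  bit 3 = 1: r = r^2 * 21 mod 31 = 6^2 * 21 = 5*21 = 12
  bit 4 = 1: r = r^2 * 21 mod 31 = 12^2 * 21 = 20*21 = 17
  -> B = 17
s = B^a = 17^10 mod 31  (bits of 10 = 1010)
  bit 0 = 1: r = r^2 * 17 mod 31 = 1^2 * 17 = 1*17 = 17
  bit 1 = 0: r = r^2 mod 31 = 17^2 = 10
  bit 2 = 1: r = r^2 * 17 mod 31 = 10^2 * 17 = 7*17 = 26
  bit 3 = 0: r = r^2 mod 31 = 26^2 = 25
  -> s = B^a = 25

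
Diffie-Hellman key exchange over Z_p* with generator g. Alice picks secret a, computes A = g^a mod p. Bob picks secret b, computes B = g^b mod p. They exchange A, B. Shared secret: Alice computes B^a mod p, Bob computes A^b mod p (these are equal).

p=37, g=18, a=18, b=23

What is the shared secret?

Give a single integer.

Answer: 36

Derivation:
A = 18^18 mod 37  (bits of 18 = 10010)
  bit 0 = 1: r = r^2 * 18 mod 37 = 1^2 * 18 = 1*18 = 18
  bit 1 = 0: r = r^2 mod 37 = 18^2 = 28
  bit 2 = 0: r = r^2 mod 37 = 28^2 = 7
  bit 3 = 1: r = r^2 * 18 mod 37 = 7^2 * 18 = 12*18 = 31
  bit 4 = 0: r = r^2 mod 37 = 31^2 = 36
  -> A = 36
B = 18^23 mod 37  (bits of 23 = 10111)
  bit 0 = 1: r = r^2 * 18 mod 37 = 1^2 * 18 = 1*18 = 18
  bit 1 = 0: r = r^2 mod 37 = 18^2 = 28
  bit 2 = 1: r = r^2 * 18 mod 37 = 28^2 * 18 = 7*18 = 15
  bit 3 = 1: r = r^2 * 18 mod 37 = 15^2 * 18 = 3*18 = 17
  bit 4 = 1: r = r^2 * 18 mod 37 = 17^2 * 18 = 30*18 = 22
  -> B = 22
s = B^a = 22^18 mod 37  (bits of 18 = 10010)
  bit 0 = 1: r = r^2 * 22 mod 37 = 1^2 * 22 = 1*22 = 22
  bit 1 = 0: r = r^2 mod 37 = 22^2 = 3
  bit 2 = 0: r = r^2 mod 37 = 3^2 = 9
  bit 3 = 1: r = r^2 * 22 mod 37 = 9^2 * 22 = 7*22 = 6
  bit 4 = 0: r = r^2 mod 37 = 6^2 = 36
  -> s = B^a = 36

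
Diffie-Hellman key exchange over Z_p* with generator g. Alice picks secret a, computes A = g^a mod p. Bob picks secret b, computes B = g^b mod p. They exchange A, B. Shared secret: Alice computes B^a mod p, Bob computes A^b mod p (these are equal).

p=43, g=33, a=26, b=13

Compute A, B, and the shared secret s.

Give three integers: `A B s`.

A = 33^26 mod 43  (bits of 26 = 11010)
  bit 0 = 1: r = r^2 * 33 mod 43 = 1^2 * 33 = 1*33 = 33
  bit 1 = 1: r = r^2 * 33 mod 43 = 33^2 * 33 = 14*33 = 32
  bit 2 = 0: r = r^2 mod 43 = 32^2 = 35
  bit 3 = 1: r = r^2 * 33 mod 43 = 35^2 * 33 = 21*33 = 5
  bit 4 = 0: r = r^2 mod 43 = 5^2 = 25
  -> A = 25
B = 33^13 mod 43  (bits of 13 = 1101)
  bit 0 = 1: r = r^2 * 33 mod 43 = 1^2 * 33 = 1*33 = 33
  bit 1 = 1: r = r^2 * 33 mod 43 = 33^2 * 33 = 14*33 = 32
  bit 2 = 0: r = r^2 mod 43 = 32^2 = 35
  bit 3 = 1: r = r^2 * 33 mod 43 = 35^2 * 33 = 21*33 = 5
  -> B = 5
s = B^a = 5^26 mod 43  (bits of 26 = 11010)
  bit 0 = 1: r = r^2 * 5 mod 43 = 1^2 * 5 = 1*5 = 5
  bit 1 = 1: r = r^2 * 5 mod 43 = 5^2 * 5 = 25*5 = 39
  bit 2 = 0: r = r^2 mod 43 = 39^2 = 16
  bit 3 = 1: r = r^2 * 5 mod 43 = 16^2 * 5 = 41*5 = 33
  bit 4 = 0: r = r^2 mod 43 = 33^2 = 14
  -> s = B^a = 14

Answer: 25 5 14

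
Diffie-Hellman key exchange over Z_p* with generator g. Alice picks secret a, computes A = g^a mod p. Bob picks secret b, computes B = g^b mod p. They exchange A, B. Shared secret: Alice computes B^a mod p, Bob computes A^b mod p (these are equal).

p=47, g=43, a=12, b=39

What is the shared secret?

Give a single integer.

A = 43^12 mod 47  (bits of 12 = 1100)
  bit 0 = 1: r = r^2 * 43 mod 47 = 1^2 * 43 = 1*43 = 43
  bit 1 = 1: r = r^2 * 43 mod 47 = 43^2 * 43 = 16*43 = 30
  bit 2 = 0: r = r^2 mod 47 = 30^2 = 7
  bit 3 = 0: r = r^2 mod 47 = 7^2 = 2
  -> A = 2
B = 43^39 mod 47  (bits of 39 = 100111)
  bit 0 = 1: r = r^2 * 43 mod 47 = 1^2 * 43 = 1*43 = 43
  bit 1 = 0: r = r^2 mod 47 = 43^2 = 16
  bit 2 = 0: r = r^2 mod 47 = 16^2 = 21
  bit 3 = 1: r = r^2 * 43 mod 47 = 21^2 * 43 = 18*43 = 22
  bit 4 = 1: r = r^2 * 43 mod 47 = 22^2 * 43 = 14*43 = 38
  bit 5 = 1: r = r^2 * 43 mod 47 = 38^2 * 43 = 34*43 = 5
  -> B = 5
s = B^a = 5^12 mod 47  (bits of 12 = 1100)
  bit 0 = 1: r = r^2 * 5 mod 47 = 1^2 * 5 = 1*5 = 5
  bit 1 = 1: r = r^2 * 5 mod 47 = 5^2 * 5 = 25*5 = 31
  bit 2 = 0: r = r^2 mod 47 = 31^2 = 21
  bit 3 = 0: r = r^2 mod 47 = 21^2 = 18
  -> s = B^a = 18

Answer: 18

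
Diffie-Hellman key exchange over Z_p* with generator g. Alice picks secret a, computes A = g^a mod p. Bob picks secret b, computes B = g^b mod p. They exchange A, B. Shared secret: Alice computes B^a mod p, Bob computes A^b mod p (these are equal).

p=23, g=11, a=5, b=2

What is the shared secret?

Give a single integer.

Answer: 2

Derivation:
A = 11^5 mod 23  (bits of 5 = 101)
  bit 0 = 1: r = r^2 * 11 mod 23 = 1^2 * 11 = 1*11 = 11
  bit 1 = 0: r = r^2 mod 23 = 11^2 = 6
  bit 2 = 1: r = r^2 * 11 mod 23 = 6^2 * 11 = 13*11 = 5
  -> A = 5
B = 11^2 mod 23  (bits of 2 = 10)
  bit 0 = 1: r = r^2 * 11 mod 23 = 1^2 * 11 = 1*11 = 11
  bit 1 = 0: r = r^2 mod 23 = 11^2 = 6
  -> B = 6
s = B^a = 6^5 mod 23  (bits of 5 = 101)
  bit 0 = 1: r = r^2 * 6 mod 23 = 1^2 * 6 = 1*6 = 6
  bit 1 = 0: r = r^2 mod 23 = 6^2 = 13
  bit 2 = 1: r = r^2 * 6 mod 23 = 13^2 * 6 = 8*6 = 2
  -> s = B^a = 2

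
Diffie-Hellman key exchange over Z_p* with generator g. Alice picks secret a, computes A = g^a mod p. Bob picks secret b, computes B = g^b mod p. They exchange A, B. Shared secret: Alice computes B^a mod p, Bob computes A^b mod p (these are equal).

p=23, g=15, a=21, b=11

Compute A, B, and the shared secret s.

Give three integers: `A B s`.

A = 15^21 mod 23  (bits of 21 = 10101)
  bit 0 = 1: r = r^2 * 15 mod 23 = 1^2 * 15 = 1*15 = 15
  bit 1 = 0: r = r^2 mod 23 = 15^2 = 18
  bit 2 = 1: r = r^2 * 15 mod 23 = 18^2 * 15 = 2*15 = 7
  bit 3 = 0: r = r^2 mod 23 = 7^2 = 3
  bit 4 = 1: r = r^2 * 15 mod 23 = 3^2 * 15 = 9*15 = 20
  -> A = 20
B = 15^11 mod 23  (bits of 11 = 1011)
  bit 0 = 1: r = r^2 * 15 mod 23 = 1^2 * 15 = 1*15 = 15
  bit 1 = 0: r = r^2 mod 23 = 15^2 = 18
  bit 2 = 1: r = r^2 * 15 mod 23 = 18^2 * 15 = 2*15 = 7
  bit 3 = 1: r = r^2 * 15 mod 23 = 7^2 * 15 = 3*15 = 22
  -> B = 22
s = B^a = 22^21 mod 23  (bits of 21 = 10101)
  bit 0 = 1: r = r^2 * 22 mod 23 = 1^2 * 22 = 1*22 = 22
  bit 1 = 0: r = r^2 mod 23 = 22^2 = 1
  bit 2 = 1: r = r^2 * 22 mod 23 = 1^2 * 22 = 1*22 = 22
  bit 3 = 0: r = r^2 mod 23 = 22^2 = 1
  bit 4 = 1: r = r^2 * 22 mod 23 = 1^2 * 22 = 1*22 = 22
  -> s = B^a = 22

Answer: 20 22 22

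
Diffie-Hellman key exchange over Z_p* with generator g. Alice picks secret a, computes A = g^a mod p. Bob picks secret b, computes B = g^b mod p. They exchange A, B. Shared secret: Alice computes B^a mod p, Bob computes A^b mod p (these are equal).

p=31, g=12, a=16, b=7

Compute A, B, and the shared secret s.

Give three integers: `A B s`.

Answer: 19 24 7

Derivation:
A = 12^16 mod 31  (bits of 16 = 10000)
  bit 0 = 1: r = r^2 * 12 mod 31 = 1^2 * 12 = 1*12 = 12
  bit 1 = 0: r = r^2 mod 31 = 12^2 = 20
  bit 2 = 0: r = r^2 mod 31 = 20^2 = 28
  bit 3 = 0: r = r^2 mod 31 = 28^2 = 9
  bit 4 = 0: r = r^2 mod 31 = 9^2 = 19
  -> A = 19
B = 12^7 mod 31  (bits of 7 = 111)
  bit 0 = 1: r = r^2 * 12 mod 31 = 1^2 * 12 = 1*12 = 12
  bit 1 = 1: r = r^2 * 12 mod 31 = 12^2 * 12 = 20*12 = 23
  bit 2 = 1: r = r^2 * 12 mod 31 = 23^2 * 12 = 2*12 = 24
  -> B = 24
s = B^a = 24^16 mod 31  (bits of 16 = 10000)
  bit 0 = 1: r = r^2 * 24 mod 31 = 1^2 * 24 = 1*24 = 24
  bit 1 = 0: r = r^2 mod 31 = 24^2 = 18
  bit 2 = 0: r = r^2 mod 31 = 18^2 = 14
  bit 3 = 0: r = r^2 mod 31 = 14^2 = 10
  bit 4 = 0: r = r^2 mod 31 = 10^2 = 7
  -> s = B^a = 7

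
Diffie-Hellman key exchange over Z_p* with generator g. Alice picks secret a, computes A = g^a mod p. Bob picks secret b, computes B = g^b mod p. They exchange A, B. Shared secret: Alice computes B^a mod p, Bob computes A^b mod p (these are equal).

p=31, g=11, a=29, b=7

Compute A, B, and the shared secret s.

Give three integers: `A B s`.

Answer: 17 13 12

Derivation:
A = 11^29 mod 31  (bits of 29 = 11101)
  bit 0 = 1: r = r^2 * 11 mod 31 = 1^2 * 11 = 1*11 = 11
  bit 1 = 1: r = r^2 * 11 mod 31 = 11^2 * 11 = 28*11 = 29
  bit 2 = 1: r = r^2 * 11 mod 31 = 29^2 * 11 = 4*11 = 13
  bit 3 = 0: r = r^2 mod 31 = 13^2 = 14
  bit 4 = 1: r = r^2 * 11 mod 31 = 14^2 * 11 = 10*11 = 17
  -> A = 17
B = 11^7 mod 31  (bits of 7 = 111)
  bit 0 = 1: r = r^2 * 11 mod 31 = 1^2 * 11 = 1*11 = 11
  bit 1 = 1: r = r^2 * 11 mod 31 = 11^2 * 11 = 28*11 = 29
  bit 2 = 1: r = r^2 * 11 mod 31 = 29^2 * 11 = 4*11 = 13
  -> B = 13
s = B^a = 13^29 mod 31  (bits of 29 = 11101)
  bit 0 = 1: r = r^2 * 13 mod 31 = 1^2 * 13 = 1*13 = 13
  bit 1 = 1: r = r^2 * 13 mod 31 = 13^2 * 13 = 14*13 = 27
  bit 2 = 1: r = r^2 * 13 mod 31 = 27^2 * 13 = 16*13 = 22
  bit 3 = 0: r = r^2 mod 31 = 22^2 = 19
  bit 4 = 1: r = r^2 * 13 mod 31 = 19^2 * 13 = 20*13 = 12
  -> s = B^a = 12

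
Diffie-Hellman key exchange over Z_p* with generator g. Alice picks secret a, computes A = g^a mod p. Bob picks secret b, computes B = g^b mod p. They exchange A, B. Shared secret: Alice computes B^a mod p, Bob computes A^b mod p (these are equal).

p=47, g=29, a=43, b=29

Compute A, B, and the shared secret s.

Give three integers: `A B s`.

Answer: 35 31 20

Derivation:
A = 29^43 mod 47  (bits of 43 = 101011)
  bit 0 = 1: r = r^2 * 29 mod 47 = 1^2 * 29 = 1*29 = 29
  bit 1 = 0: r = r^2 mod 47 = 29^2 = 42
  bit 2 = 1: r = r^2 * 29 mod 47 = 42^2 * 29 = 25*29 = 20
  bit 3 = 0: r = r^2 mod 47 = 20^2 = 24
  bit 4 = 1: r = r^2 * 29 mod 47 = 24^2 * 29 = 12*29 = 19
  bit 5 = 1: r = r^2 * 29 mod 47 = 19^2 * 29 = 32*29 = 35
  -> A = 35
B = 29^29 mod 47  (bits of 29 = 11101)
  bit 0 = 1: r = r^2 * 29 mod 47 = 1^2 * 29 = 1*29 = 29
  bit 1 = 1: r = r^2 * 29 mod 47 = 29^2 * 29 = 42*29 = 43
  bit 2 = 1: r = r^2 * 29 mod 47 = 43^2 * 29 = 16*29 = 41
  bit 3 = 0: r = r^2 mod 47 = 41^2 = 36
  bit 4 = 1: r = r^2 * 29 mod 47 = 36^2 * 29 = 27*29 = 31
  -> B = 31
s = B^a = 31^43 mod 47  (bits of 43 = 101011)
  bit 0 = 1: r = r^2 * 31 mod 47 = 1^2 * 31 = 1*31 = 31
  bit 1 = 0: r = r^2 mod 47 = 31^2 = 21
  bit 2 = 1: r = r^2 * 31 mod 47 = 21^2 * 31 = 18*31 = 41
  bit 3 = 0: r = r^2 mod 47 = 41^2 = 36
  bit 4 = 1: r = r^2 * 31 mod 47 = 36^2 * 31 = 27*31 = 38
  bit 5 = 1: r = r^2 * 31 mod 47 = 38^2 * 31 = 34*31 = 20
  -> s = B^a = 20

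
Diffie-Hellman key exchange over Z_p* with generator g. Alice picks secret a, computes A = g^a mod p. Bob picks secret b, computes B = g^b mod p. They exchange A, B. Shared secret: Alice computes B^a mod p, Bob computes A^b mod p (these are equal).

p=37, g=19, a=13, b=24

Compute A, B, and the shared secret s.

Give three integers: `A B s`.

A = 19^13 mod 37  (bits of 13 = 1101)
  bit 0 = 1: r = r^2 * 19 mod 37 = 1^2 * 19 = 1*19 = 19
  bit 1 = 1: r = r^2 * 19 mod 37 = 19^2 * 19 = 28*19 = 14
  bit 2 = 0: r = r^2 mod 37 = 14^2 = 11
  bit 3 = 1: r = r^2 * 19 mod 37 = 11^2 * 19 = 10*19 = 5
  -> A = 5
B = 19^24 mod 37  (bits of 24 = 11000)
  bit 0 = 1: r = r^2 * 19 mod 37 = 1^2 * 19 = 1*19 = 19
  bit 1 = 1: r = r^2 * 19 mod 37 = 19^2 * 19 = 28*19 = 14
  bit 2 = 0: r = r^2 mod 37 = 14^2 = 11
  bit 3 = 0: r = r^2 mod 37 = 11^2 = 10
  bit 4 = 0: r = r^2 mod 37 = 10^2 = 26
  -> B = 26
s = B^a = 26^13 mod 37  (bits of 13 = 1101)
  bit 0 = 1: r = r^2 * 26 mod 37 = 1^2 * 26 = 1*26 = 26
  bit 1 = 1: r = r^2 * 26 mod 37 = 26^2 * 26 = 10*26 = 1
  bit 2 = 0: r = r^2 mod 37 = 1^2 = 1
  bit 3 = 1: r = r^2 * 26 mod 37 = 1^2 * 26 = 1*26 = 26
  -> s = B^a = 26

Answer: 5 26 26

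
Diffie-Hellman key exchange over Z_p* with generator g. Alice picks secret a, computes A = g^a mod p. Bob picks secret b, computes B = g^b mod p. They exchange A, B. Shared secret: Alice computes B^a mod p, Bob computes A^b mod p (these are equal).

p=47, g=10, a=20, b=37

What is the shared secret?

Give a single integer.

A = 10^20 mod 47  (bits of 20 = 10100)
  bit 0 = 1: r = r^2 * 10 mod 47 = 1^2 * 10 = 1*10 = 10
  bit 1 = 0: r = r^2 mod 47 = 10^2 = 6
  bit 2 = 1: r = r^2 * 10 mod 47 = 6^2 * 10 = 36*10 = 31
  bit 3 = 0: r = r^2 mod 47 = 31^2 = 21
  bit 4 = 0: r = r^2 mod 47 = 21^2 = 18
  -> A = 18
B = 10^37 mod 47  (bits of 37 = 100101)
  bit 0 = 1: r = r^2 * 10 mod 47 = 1^2 * 10 = 1*10 = 10
  bit 1 = 0: r = r^2 mod 47 = 10^2 = 6
  bit 2 = 0: r = r^2 mod 47 = 6^2 = 36
  bit 3 = 1: r = r^2 * 10 mod 47 = 36^2 * 10 = 27*10 = 35
  bit 4 = 0: r = r^2 mod 47 = 35^2 = 3
  bit 5 = 1: r = r^2 * 10 mod 47 = 3^2 * 10 = 9*10 = 43
  -> B = 43
s = B^a = 43^20 mod 47  (bits of 20 = 10100)
  bit 0 = 1: r = r^2 * 43 mod 47 = 1^2 * 43 = 1*43 = 43
  bit 1 = 0: r = r^2 mod 47 = 43^2 = 16
  bit 2 = 1: r = r^2 * 43 mod 47 = 16^2 * 43 = 21*43 = 10
  bit 3 = 0: r = r^2 mod 47 = 10^2 = 6
  bit 4 = 0: r = r^2 mod 47 = 6^2 = 36
  -> s = B^a = 36

Answer: 36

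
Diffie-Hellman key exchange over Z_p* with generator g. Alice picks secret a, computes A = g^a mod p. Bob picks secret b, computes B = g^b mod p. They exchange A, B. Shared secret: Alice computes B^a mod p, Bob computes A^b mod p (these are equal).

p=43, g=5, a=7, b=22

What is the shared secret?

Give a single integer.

Answer: 6

Derivation:
A = 5^7 mod 43  (bits of 7 = 111)
  bit 0 = 1: r = r^2 * 5 mod 43 = 1^2 * 5 = 1*5 = 5
  bit 1 = 1: r = r^2 * 5 mod 43 = 5^2 * 5 = 25*5 = 39
  bit 2 = 1: r = r^2 * 5 mod 43 = 39^2 * 5 = 16*5 = 37
  -> A = 37
B = 5^22 mod 43  (bits of 22 = 10110)
  bit 0 = 1: r = r^2 * 5 mod 43 = 1^2 * 5 = 1*5 = 5
  bit 1 = 0: r = r^2 mod 43 = 5^2 = 25
  bit 2 = 1: r = r^2 * 5 mod 43 = 25^2 * 5 = 23*5 = 29
  bit 3 = 1: r = r^2 * 5 mod 43 = 29^2 * 5 = 24*5 = 34
  bit 4 = 0: r = r^2 mod 43 = 34^2 = 38
  -> B = 38
s = B^a = 38^7 mod 43  (bits of 7 = 111)
  bit 0 = 1: r = r^2 * 38 mod 43 = 1^2 * 38 = 1*38 = 38
  bit 1 = 1: r = r^2 * 38 mod 43 = 38^2 * 38 = 25*38 = 4
  bit 2 = 1: r = r^2 * 38 mod 43 = 4^2 * 38 = 16*38 = 6
  -> s = B^a = 6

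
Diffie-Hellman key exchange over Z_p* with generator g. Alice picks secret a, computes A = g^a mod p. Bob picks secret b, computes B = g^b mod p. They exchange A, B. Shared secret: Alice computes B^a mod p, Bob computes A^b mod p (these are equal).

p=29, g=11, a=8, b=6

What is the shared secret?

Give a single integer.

Answer: 20

Derivation:
A = 11^8 mod 29  (bits of 8 = 1000)
  bit 0 = 1: r = r^2 * 11 mod 29 = 1^2 * 11 = 1*11 = 11
  bit 1 = 0: r = r^2 mod 29 = 11^2 = 5
  bit 2 = 0: r = r^2 mod 29 = 5^2 = 25
  bit 3 = 0: r = r^2 mod 29 = 25^2 = 16
  -> A = 16
B = 11^6 mod 29  (bits of 6 = 110)
  bit 0 = 1: r = r^2 * 11 mod 29 = 1^2 * 11 = 1*11 = 11
  bit 1 = 1: r = r^2 * 11 mod 29 = 11^2 * 11 = 5*11 = 26
  bit 2 = 0: r = r^2 mod 29 = 26^2 = 9
  -> B = 9
s = B^a = 9^8 mod 29  (bits of 8 = 1000)
  bit 0 = 1: r = r^2 * 9 mod 29 = 1^2 * 9 = 1*9 = 9
  bit 1 = 0: r = r^2 mod 29 = 9^2 = 23
  bit 2 = 0: r = r^2 mod 29 = 23^2 = 7
  bit 3 = 0: r = r^2 mod 29 = 7^2 = 20
  -> s = B^a = 20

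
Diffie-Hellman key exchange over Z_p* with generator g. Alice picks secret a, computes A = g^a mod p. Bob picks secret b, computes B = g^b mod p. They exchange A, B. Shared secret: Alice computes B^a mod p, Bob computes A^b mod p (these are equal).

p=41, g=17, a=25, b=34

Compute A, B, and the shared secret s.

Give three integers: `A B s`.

Answer: 14 36 32

Derivation:
A = 17^25 mod 41  (bits of 25 = 11001)
  bit 0 = 1: r = r^2 * 17 mod 41 = 1^2 * 17 = 1*17 = 17
  bit 1 = 1: r = r^2 * 17 mod 41 = 17^2 * 17 = 2*17 = 34
  bit 2 = 0: r = r^2 mod 41 = 34^2 = 8
  bit 3 = 0: r = r^2 mod 41 = 8^2 = 23
  bit 4 = 1: r = r^2 * 17 mod 41 = 23^2 * 17 = 37*17 = 14
  -> A = 14
B = 17^34 mod 41  (bits of 34 = 100010)
  bit 0 = 1: r = r^2 * 17 mod 41 = 1^2 * 17 = 1*17 = 17
  bit 1 = 0: r = r^2 mod 41 = 17^2 = 2
  bit 2 = 0: r = r^2 mod 41 = 2^2 = 4
  bit 3 = 0: r = r^2 mod 41 = 4^2 = 16
  bit 4 = 1: r = r^2 * 17 mod 41 = 16^2 * 17 = 10*17 = 6
  bit 5 = 0: r = r^2 mod 41 = 6^2 = 36
  -> B = 36
s = B^a = 36^25 mod 41  (bits of 25 = 11001)
  bit 0 = 1: r = r^2 * 36 mod 41 = 1^2 * 36 = 1*36 = 36
  bit 1 = 1: r = r^2 * 36 mod 41 = 36^2 * 36 = 25*36 = 39
  bit 2 = 0: r = r^2 mod 41 = 39^2 = 4
  bit 3 = 0: r = r^2 mod 41 = 4^2 = 16
  bit 4 = 1: r = r^2 * 36 mod 41 = 16^2 * 36 = 10*36 = 32
  -> s = B^a = 32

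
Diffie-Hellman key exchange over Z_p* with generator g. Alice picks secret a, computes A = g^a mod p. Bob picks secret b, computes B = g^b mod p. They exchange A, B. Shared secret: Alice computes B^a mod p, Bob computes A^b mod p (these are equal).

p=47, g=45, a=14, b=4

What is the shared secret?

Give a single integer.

Answer: 37

Derivation:
A = 45^14 mod 47  (bits of 14 = 1110)
  bit 0 = 1: r = r^2 * 45 mod 47 = 1^2 * 45 = 1*45 = 45
  bit 1 = 1: r = r^2 * 45 mod 47 = 45^2 * 45 = 4*45 = 39
  bit 2 = 1: r = r^2 * 45 mod 47 = 39^2 * 45 = 17*45 = 13
  bit 3 = 0: r = r^2 mod 47 = 13^2 = 28
  -> A = 28
B = 45^4 mod 47  (bits of 4 = 100)
  bit 0 = 1: r = r^2 * 45 mod 47 = 1^2 * 45 = 1*45 = 45
  bit 1 = 0: r = r^2 mod 47 = 45^2 = 4
  bit 2 = 0: r = r^2 mod 47 = 4^2 = 16
  -> B = 16
s = B^a = 16^14 mod 47  (bits of 14 = 1110)
  bit 0 = 1: r = r^2 * 16 mod 47 = 1^2 * 16 = 1*16 = 16
  bit 1 = 1: r = r^2 * 16 mod 47 = 16^2 * 16 = 21*16 = 7
  bit 2 = 1: r = r^2 * 16 mod 47 = 7^2 * 16 = 2*16 = 32
  bit 3 = 0: r = r^2 mod 47 = 32^2 = 37
  -> s = B^a = 37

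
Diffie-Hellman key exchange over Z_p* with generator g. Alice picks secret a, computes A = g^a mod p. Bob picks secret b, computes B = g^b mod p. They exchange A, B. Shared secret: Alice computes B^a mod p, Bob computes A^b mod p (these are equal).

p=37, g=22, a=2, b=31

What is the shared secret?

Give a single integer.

Answer: 30

Derivation:
A = 22^2 mod 37  (bits of 2 = 10)
  bit 0 = 1: r = r^2 * 22 mod 37 = 1^2 * 22 = 1*22 = 22
  bit 1 = 0: r = r^2 mod 37 = 22^2 = 3
  -> A = 3
B = 22^31 mod 37  (bits of 31 = 11111)
  bit 0 = 1: r = r^2 * 22 mod 37 = 1^2 * 22 = 1*22 = 22
  bit 1 = 1: r = r^2 * 22 mod 37 = 22^2 * 22 = 3*22 = 29
  bit 2 = 1: r = r^2 * 22 mod 37 = 29^2 * 22 = 27*22 = 2
  bit 3 = 1: r = r^2 * 22 mod 37 = 2^2 * 22 = 4*22 = 14
  bit 4 = 1: r = r^2 * 22 mod 37 = 14^2 * 22 = 11*22 = 20
  -> B = 20
s = B^a = 20^2 mod 37  (bits of 2 = 10)
  bit 0 = 1: r = r^2 * 20 mod 37 = 1^2 * 20 = 1*20 = 20
  bit 1 = 0: r = r^2 mod 37 = 20^2 = 30
  -> s = B^a = 30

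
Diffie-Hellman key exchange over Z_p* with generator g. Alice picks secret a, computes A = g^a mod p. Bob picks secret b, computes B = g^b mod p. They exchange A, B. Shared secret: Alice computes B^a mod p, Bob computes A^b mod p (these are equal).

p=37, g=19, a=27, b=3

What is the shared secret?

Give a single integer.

Answer: 6

Derivation:
A = 19^27 mod 37  (bits of 27 = 11011)
  bit 0 = 1: r = r^2 * 19 mod 37 = 1^2 * 19 = 1*19 = 19
  bit 1 = 1: r = r^2 * 19 mod 37 = 19^2 * 19 = 28*19 = 14
  bit 2 = 0: r = r^2 mod 37 = 14^2 = 11
  bit 3 = 1: r = r^2 * 19 mod 37 = 11^2 * 19 = 10*19 = 5
  bit 4 = 1: r = r^2 * 19 mod 37 = 5^2 * 19 = 25*19 = 31
  -> A = 31
B = 19^3 mod 37  (bits of 3 = 11)
  bit 0 = 1: r = r^2 * 19 mod 37 = 1^2 * 19 = 1*19 = 19
  bit 1 = 1: r = r^2 * 19 mod 37 = 19^2 * 19 = 28*19 = 14
  -> B = 14
s = B^a = 14^27 mod 37  (bits of 27 = 11011)
  bit 0 = 1: r = r^2 * 14 mod 37 = 1^2 * 14 = 1*14 = 14
  bit 1 = 1: r = r^2 * 14 mod 37 = 14^2 * 14 = 11*14 = 6
  bit 2 = 0: r = r^2 mod 37 = 6^2 = 36
  bit 3 = 1: r = r^2 * 14 mod 37 = 36^2 * 14 = 1*14 = 14
  bit 4 = 1: r = r^2 * 14 mod 37 = 14^2 * 14 = 11*14 = 6
  -> s = B^a = 6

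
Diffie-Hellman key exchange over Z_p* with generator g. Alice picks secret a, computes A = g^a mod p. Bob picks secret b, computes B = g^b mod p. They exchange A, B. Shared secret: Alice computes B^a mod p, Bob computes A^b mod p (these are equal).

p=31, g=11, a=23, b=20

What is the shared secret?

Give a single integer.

A = 11^23 mod 31  (bits of 23 = 10111)
  bit 0 = 1: r = r^2 * 11 mod 31 = 1^2 * 11 = 1*11 = 11
  bit 1 = 0: r = r^2 mod 31 = 11^2 = 28
  bit 2 = 1: r = r^2 * 11 mod 31 = 28^2 * 11 = 9*11 = 6
  bit 3 = 1: r = r^2 * 11 mod 31 = 6^2 * 11 = 5*11 = 24
  bit 4 = 1: r = r^2 * 11 mod 31 = 24^2 * 11 = 18*11 = 12
  -> A = 12
B = 11^20 mod 31  (bits of 20 = 10100)
  bit 0 = 1: r = r^2 * 11 mod 31 = 1^2 * 11 = 1*11 = 11
  bit 1 = 0: r = r^2 mod 31 = 11^2 = 28
  bit 2 = 1: r = r^2 * 11 mod 31 = 28^2 * 11 = 9*11 = 6
  bit 3 = 0: r = r^2 mod 31 = 6^2 = 5
  bit 4 = 0: r = r^2 mod 31 = 5^2 = 25
  -> B = 25
s = B^a = 25^23 mod 31  (bits of 23 = 10111)
  bit 0 = 1: r = r^2 * 25 mod 31 = 1^2 * 25 = 1*25 = 25
  bit 1 = 0: r = r^2 mod 31 = 25^2 = 5
  bit 2 = 1: r = r^2 * 25 mod 31 = 5^2 * 25 = 25*25 = 5
  bit 3 = 1: r = r^2 * 25 mod 31 = 5^2 * 25 = 25*25 = 5
  bit 4 = 1: r = r^2 * 25 mod 31 = 5^2 * 25 = 25*25 = 5
  -> s = B^a = 5

Answer: 5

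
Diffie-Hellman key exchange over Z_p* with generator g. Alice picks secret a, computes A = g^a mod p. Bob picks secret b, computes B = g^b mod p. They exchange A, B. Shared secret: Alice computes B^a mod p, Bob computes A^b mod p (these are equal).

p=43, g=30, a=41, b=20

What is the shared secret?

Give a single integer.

Answer: 13

Derivation:
A = 30^41 mod 43  (bits of 41 = 101001)
  bit 0 = 1: r = r^2 * 30 mod 43 = 1^2 * 30 = 1*30 = 30
  bit 1 = 0: r = r^2 mod 43 = 30^2 = 40
  bit 2 = 1: r = r^2 * 30 mod 43 = 40^2 * 30 = 9*30 = 12
  bit 3 = 0: r = r^2 mod 43 = 12^2 = 15
  bit 4 = 0: r = r^2 mod 43 = 15^2 = 10
  bit 5 = 1: r = r^2 * 30 mod 43 = 10^2 * 30 = 14*30 = 33
  -> A = 33
B = 30^20 mod 43  (bits of 20 = 10100)
  bit 0 = 1: r = r^2 * 30 mod 43 = 1^2 * 30 = 1*30 = 30
  bit 1 = 0: r = r^2 mod 43 = 30^2 = 40
  bit 2 = 1: r = r^2 * 30 mod 43 = 40^2 * 30 = 9*30 = 12
  bit 3 = 0: r = r^2 mod 43 = 12^2 = 15
  bit 4 = 0: r = r^2 mod 43 = 15^2 = 10
  -> B = 10
s = B^a = 10^41 mod 43  (bits of 41 = 101001)
  bit 0 = 1: r = r^2 * 10 mod 43 = 1^2 * 10 = 1*10 = 10
  bit 1 = 0: r = r^2 mod 43 = 10^2 = 14
  bit 2 = 1: r = r^2 * 10 mod 43 = 14^2 * 10 = 24*10 = 25
  bit 3 = 0: r = r^2 mod 43 = 25^2 = 23
  bit 4 = 0: r = r^2 mod 43 = 23^2 = 13
  bit 5 = 1: r = r^2 * 10 mod 43 = 13^2 * 10 = 40*10 = 13
  -> s = B^a = 13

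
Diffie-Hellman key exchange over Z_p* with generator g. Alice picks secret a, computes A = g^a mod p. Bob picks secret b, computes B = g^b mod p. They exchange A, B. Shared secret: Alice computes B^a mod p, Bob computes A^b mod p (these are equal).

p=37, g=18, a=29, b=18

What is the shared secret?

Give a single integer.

Answer: 36

Derivation:
A = 18^29 mod 37  (bits of 29 = 11101)
  bit 0 = 1: r = r^2 * 18 mod 37 = 1^2 * 18 = 1*18 = 18
  bit 1 = 1: r = r^2 * 18 mod 37 = 18^2 * 18 = 28*18 = 23
  bit 2 = 1: r = r^2 * 18 mod 37 = 23^2 * 18 = 11*18 = 13
  bit 3 = 0: r = r^2 mod 37 = 13^2 = 21
  bit 4 = 1: r = r^2 * 18 mod 37 = 21^2 * 18 = 34*18 = 20
  -> A = 20
B = 18^18 mod 37  (bits of 18 = 10010)
  bit 0 = 1: r = r^2 * 18 mod 37 = 1^2 * 18 = 1*18 = 18
  bit 1 = 0: r = r^2 mod 37 = 18^2 = 28
  bit 2 = 0: r = r^2 mod 37 = 28^2 = 7
  bit 3 = 1: r = r^2 * 18 mod 37 = 7^2 * 18 = 12*18 = 31
  bit 4 = 0: r = r^2 mod 37 = 31^2 = 36
  -> B = 36
s = B^a = 36^29 mod 37  (bits of 29 = 11101)
  bit 0 = 1: r = r^2 * 36 mod 37 = 1^2 * 36 = 1*36 = 36
  bit 1 = 1: r = r^2 * 36 mod 37 = 36^2 * 36 = 1*36 = 36
  bit 2 = 1: r = r^2 * 36 mod 37 = 36^2 * 36 = 1*36 = 36
  bit 3 = 0: r = r^2 mod 37 = 36^2 = 1
  bit 4 = 1: r = r^2 * 36 mod 37 = 1^2 * 36 = 1*36 = 36
  -> s = B^a = 36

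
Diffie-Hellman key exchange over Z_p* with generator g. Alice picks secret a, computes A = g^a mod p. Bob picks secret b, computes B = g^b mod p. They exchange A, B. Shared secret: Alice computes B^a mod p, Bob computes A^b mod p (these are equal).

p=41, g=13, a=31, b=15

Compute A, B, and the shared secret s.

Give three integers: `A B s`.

A = 13^31 mod 41  (bits of 31 = 11111)
  bit 0 = 1: r = r^2 * 13 mod 41 = 1^2 * 13 = 1*13 = 13
  bit 1 = 1: r = r^2 * 13 mod 41 = 13^2 * 13 = 5*13 = 24
  bit 2 = 1: r = r^2 * 13 mod 41 = 24^2 * 13 = 2*13 = 26
  bit 3 = 1: r = r^2 * 13 mod 41 = 26^2 * 13 = 20*13 = 14
  bit 4 = 1: r = r^2 * 13 mod 41 = 14^2 * 13 = 32*13 = 6
  -> A = 6
B = 13^15 mod 41  (bits of 15 = 1111)
  bit 0 = 1: r = r^2 * 13 mod 41 = 1^2 * 13 = 1*13 = 13
  bit 1 = 1: r = r^2 * 13 mod 41 = 13^2 * 13 = 5*13 = 24
  bit 2 = 1: r = r^2 * 13 mod 41 = 24^2 * 13 = 2*13 = 26
  bit 3 = 1: r = r^2 * 13 mod 41 = 26^2 * 13 = 20*13 = 14
  -> B = 14
s = B^a = 14^31 mod 41  (bits of 31 = 11111)
  bit 0 = 1: r = r^2 * 14 mod 41 = 1^2 * 14 = 1*14 = 14
  bit 1 = 1: r = r^2 * 14 mod 41 = 14^2 * 14 = 32*14 = 38
  bit 2 = 1: r = r^2 * 14 mod 41 = 38^2 * 14 = 9*14 = 3
  bit 3 = 1: r = r^2 * 14 mod 41 = 3^2 * 14 = 9*14 = 3
  bit 4 = 1: r = r^2 * 14 mod 41 = 3^2 * 14 = 9*14 = 3
  -> s = B^a = 3

Answer: 6 14 3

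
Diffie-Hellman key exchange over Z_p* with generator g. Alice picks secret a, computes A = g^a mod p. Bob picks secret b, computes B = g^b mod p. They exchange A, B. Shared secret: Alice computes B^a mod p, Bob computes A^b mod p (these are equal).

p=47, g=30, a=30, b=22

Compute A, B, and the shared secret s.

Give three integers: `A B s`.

A = 30^30 mod 47  (bits of 30 = 11110)
  bit 0 = 1: r = r^2 * 30 mod 47 = 1^2 * 30 = 1*30 = 30
  bit 1 = 1: r = r^2 * 30 mod 47 = 30^2 * 30 = 7*30 = 22
  bit 2 = 1: r = r^2 * 30 mod 47 = 22^2 * 30 = 14*30 = 44
  bit 3 = 1: r = r^2 * 30 mod 47 = 44^2 * 30 = 9*30 = 35
  bit 4 = 0: r = r^2 mod 47 = 35^2 = 3
  -> A = 3
B = 30^22 mod 47  (bits of 22 = 10110)
  bit 0 = 1: r = r^2 * 30 mod 47 = 1^2 * 30 = 1*30 = 30
  bit 1 = 0: r = r^2 mod 47 = 30^2 = 7
  bit 2 = 1: r = r^2 * 30 mod 47 = 7^2 * 30 = 2*30 = 13
  bit 3 = 1: r = r^2 * 30 mod 47 = 13^2 * 30 = 28*30 = 41
  bit 4 = 0: r = r^2 mod 47 = 41^2 = 36
  -> B = 36
s = B^a = 36^30 mod 47  (bits of 30 = 11110)
  bit 0 = 1: r = r^2 * 36 mod 47 = 1^2 * 36 = 1*36 = 36
  bit 1 = 1: r = r^2 * 36 mod 47 = 36^2 * 36 = 27*36 = 32
  bit 2 = 1: r = r^2 * 36 mod 47 = 32^2 * 36 = 37*36 = 16
  bit 3 = 1: r = r^2 * 36 mod 47 = 16^2 * 36 = 21*36 = 4
  bit 4 = 0: r = r^2 mod 47 = 4^2 = 16
  -> s = B^a = 16

Answer: 3 36 16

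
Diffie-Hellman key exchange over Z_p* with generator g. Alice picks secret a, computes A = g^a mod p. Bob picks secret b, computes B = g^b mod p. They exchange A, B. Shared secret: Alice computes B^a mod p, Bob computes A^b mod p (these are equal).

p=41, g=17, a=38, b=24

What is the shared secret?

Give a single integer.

Answer: 18

Derivation:
A = 17^38 mod 41  (bits of 38 = 100110)
  bit 0 = 1: r = r^2 * 17 mod 41 = 1^2 * 17 = 1*17 = 17
  bit 1 = 0: r = r^2 mod 41 = 17^2 = 2
  bit 2 = 0: r = r^2 mod 41 = 2^2 = 4
  bit 3 = 1: r = r^2 * 17 mod 41 = 4^2 * 17 = 16*17 = 26
  bit 4 = 1: r = r^2 * 17 mod 41 = 26^2 * 17 = 20*17 = 12
  bit 5 = 0: r = r^2 mod 41 = 12^2 = 21
  -> A = 21
B = 17^24 mod 41  (bits of 24 = 11000)
  bit 0 = 1: r = r^2 * 17 mod 41 = 1^2 * 17 = 1*17 = 17
  bit 1 = 1: r = r^2 * 17 mod 41 = 17^2 * 17 = 2*17 = 34
  bit 2 = 0: r = r^2 mod 41 = 34^2 = 8
  bit 3 = 0: r = r^2 mod 41 = 8^2 = 23
  bit 4 = 0: r = r^2 mod 41 = 23^2 = 37
  -> B = 37
s = B^a = 37^38 mod 41  (bits of 38 = 100110)
  bit 0 = 1: r = r^2 * 37 mod 41 = 1^2 * 37 = 1*37 = 37
  bit 1 = 0: r = r^2 mod 41 = 37^2 = 16
  bit 2 = 0: r = r^2 mod 41 = 16^2 = 10
  bit 3 = 1: r = r^2 * 37 mod 41 = 10^2 * 37 = 18*37 = 10
  bit 4 = 1: r = r^2 * 37 mod 41 = 10^2 * 37 = 18*37 = 10
  bit 5 = 0: r = r^2 mod 41 = 10^2 = 18
  -> s = B^a = 18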